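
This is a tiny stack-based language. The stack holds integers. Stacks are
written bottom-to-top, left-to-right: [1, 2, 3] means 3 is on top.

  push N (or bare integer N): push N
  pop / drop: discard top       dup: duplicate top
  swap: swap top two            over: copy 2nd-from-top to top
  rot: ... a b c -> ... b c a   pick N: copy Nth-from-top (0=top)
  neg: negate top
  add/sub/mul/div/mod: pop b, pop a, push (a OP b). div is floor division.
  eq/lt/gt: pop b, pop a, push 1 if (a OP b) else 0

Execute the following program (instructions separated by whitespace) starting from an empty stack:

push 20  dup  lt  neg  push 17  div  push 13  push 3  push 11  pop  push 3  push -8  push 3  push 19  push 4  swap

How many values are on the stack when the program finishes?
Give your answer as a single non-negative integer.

After 'push 20': stack = [20] (depth 1)
After 'dup': stack = [20, 20] (depth 2)
After 'lt': stack = [0] (depth 1)
After 'neg': stack = [0] (depth 1)
After 'push 17': stack = [0, 17] (depth 2)
After 'div': stack = [0] (depth 1)
After 'push 13': stack = [0, 13] (depth 2)
After 'push 3': stack = [0, 13, 3] (depth 3)
After 'push 11': stack = [0, 13, 3, 11] (depth 4)
After 'pop': stack = [0, 13, 3] (depth 3)
After 'push 3': stack = [0, 13, 3, 3] (depth 4)
After 'push -8': stack = [0, 13, 3, 3, -8] (depth 5)
After 'push 3': stack = [0, 13, 3, 3, -8, 3] (depth 6)
After 'push 19': stack = [0, 13, 3, 3, -8, 3, 19] (depth 7)
After 'push 4': stack = [0, 13, 3, 3, -8, 3, 19, 4] (depth 8)
After 'swap': stack = [0, 13, 3, 3, -8, 3, 4, 19] (depth 8)

Answer: 8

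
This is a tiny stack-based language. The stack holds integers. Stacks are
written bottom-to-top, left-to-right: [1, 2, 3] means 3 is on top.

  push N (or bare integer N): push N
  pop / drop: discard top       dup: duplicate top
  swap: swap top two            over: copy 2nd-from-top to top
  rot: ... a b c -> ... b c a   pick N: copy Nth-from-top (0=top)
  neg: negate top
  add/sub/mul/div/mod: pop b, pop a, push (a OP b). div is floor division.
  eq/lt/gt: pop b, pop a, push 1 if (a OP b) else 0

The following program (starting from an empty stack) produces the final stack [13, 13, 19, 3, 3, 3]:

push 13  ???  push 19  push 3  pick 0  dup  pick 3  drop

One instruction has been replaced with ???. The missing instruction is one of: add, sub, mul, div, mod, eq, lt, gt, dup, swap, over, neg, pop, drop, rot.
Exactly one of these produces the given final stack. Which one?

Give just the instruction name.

Stack before ???: [13]
Stack after ???:  [13, 13]
The instruction that transforms [13] -> [13, 13] is: dup

Answer: dup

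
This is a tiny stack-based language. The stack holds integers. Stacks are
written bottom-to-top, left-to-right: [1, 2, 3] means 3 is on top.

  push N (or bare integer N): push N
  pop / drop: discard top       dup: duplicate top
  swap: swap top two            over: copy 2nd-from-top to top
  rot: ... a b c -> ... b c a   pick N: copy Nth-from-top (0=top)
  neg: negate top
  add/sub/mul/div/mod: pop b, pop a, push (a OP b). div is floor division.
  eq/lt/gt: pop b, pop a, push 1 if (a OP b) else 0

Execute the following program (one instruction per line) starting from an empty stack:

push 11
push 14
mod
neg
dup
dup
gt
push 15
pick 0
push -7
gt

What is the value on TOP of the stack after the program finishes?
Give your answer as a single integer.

Answer: 1

Derivation:
After 'push 11': [11]
After 'push 14': [11, 14]
After 'mod': [11]
After 'neg': [-11]
After 'dup': [-11, -11]
After 'dup': [-11, -11, -11]
After 'gt': [-11, 0]
After 'push 15': [-11, 0, 15]
After 'pick 0': [-11, 0, 15, 15]
After 'push -7': [-11, 0, 15, 15, -7]
After 'gt': [-11, 0, 15, 1]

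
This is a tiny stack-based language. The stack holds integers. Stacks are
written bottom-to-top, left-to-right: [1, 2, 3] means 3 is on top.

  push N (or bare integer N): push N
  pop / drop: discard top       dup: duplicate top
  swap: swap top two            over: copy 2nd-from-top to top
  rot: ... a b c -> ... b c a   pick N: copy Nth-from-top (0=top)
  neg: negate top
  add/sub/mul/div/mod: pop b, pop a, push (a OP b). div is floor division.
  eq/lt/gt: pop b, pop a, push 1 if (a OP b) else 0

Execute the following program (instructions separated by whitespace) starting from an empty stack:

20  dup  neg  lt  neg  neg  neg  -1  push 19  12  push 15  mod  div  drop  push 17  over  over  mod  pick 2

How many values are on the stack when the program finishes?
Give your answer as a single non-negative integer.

Answer: 5

Derivation:
After 'push 20': stack = [20] (depth 1)
After 'dup': stack = [20, 20] (depth 2)
After 'neg': stack = [20, -20] (depth 2)
After 'lt': stack = [0] (depth 1)
After 'neg': stack = [0] (depth 1)
After 'neg': stack = [0] (depth 1)
After 'neg': stack = [0] (depth 1)
After 'push -1': stack = [0, -1] (depth 2)
After 'push 19': stack = [0, -1, 19] (depth 3)
After 'push 12': stack = [0, -1, 19, 12] (depth 4)
After 'push 15': stack = [0, -1, 19, 12, 15] (depth 5)
After 'mod': stack = [0, -1, 19, 12] (depth 4)
After 'div': stack = [0, -1, 1] (depth 3)
After 'drop': stack = [0, -1] (depth 2)
After 'push 17': stack = [0, -1, 17] (depth 3)
After 'over': stack = [0, -1, 17, -1] (depth 4)
After 'over': stack = [0, -1, 17, -1, 17] (depth 5)
After 'mod': stack = [0, -1, 17, 16] (depth 4)
After 'pick 2': stack = [0, -1, 17, 16, -1] (depth 5)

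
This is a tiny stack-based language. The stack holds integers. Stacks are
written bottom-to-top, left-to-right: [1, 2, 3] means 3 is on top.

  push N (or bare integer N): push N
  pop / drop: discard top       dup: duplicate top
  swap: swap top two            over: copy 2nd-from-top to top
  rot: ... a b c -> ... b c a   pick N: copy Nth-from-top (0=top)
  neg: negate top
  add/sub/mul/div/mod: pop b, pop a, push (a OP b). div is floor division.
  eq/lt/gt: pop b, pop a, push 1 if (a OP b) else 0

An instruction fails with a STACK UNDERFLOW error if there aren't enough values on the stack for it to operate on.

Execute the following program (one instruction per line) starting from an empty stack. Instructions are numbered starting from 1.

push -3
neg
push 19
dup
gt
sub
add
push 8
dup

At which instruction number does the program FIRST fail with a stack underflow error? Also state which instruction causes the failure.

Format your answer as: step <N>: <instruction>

Answer: step 7: add

Derivation:
Step 1 ('push -3'): stack = [-3], depth = 1
Step 2 ('neg'): stack = [3], depth = 1
Step 3 ('push 19'): stack = [3, 19], depth = 2
Step 4 ('dup'): stack = [3, 19, 19], depth = 3
Step 5 ('gt'): stack = [3, 0], depth = 2
Step 6 ('sub'): stack = [3], depth = 1
Step 7 ('add'): needs 2 value(s) but depth is 1 — STACK UNDERFLOW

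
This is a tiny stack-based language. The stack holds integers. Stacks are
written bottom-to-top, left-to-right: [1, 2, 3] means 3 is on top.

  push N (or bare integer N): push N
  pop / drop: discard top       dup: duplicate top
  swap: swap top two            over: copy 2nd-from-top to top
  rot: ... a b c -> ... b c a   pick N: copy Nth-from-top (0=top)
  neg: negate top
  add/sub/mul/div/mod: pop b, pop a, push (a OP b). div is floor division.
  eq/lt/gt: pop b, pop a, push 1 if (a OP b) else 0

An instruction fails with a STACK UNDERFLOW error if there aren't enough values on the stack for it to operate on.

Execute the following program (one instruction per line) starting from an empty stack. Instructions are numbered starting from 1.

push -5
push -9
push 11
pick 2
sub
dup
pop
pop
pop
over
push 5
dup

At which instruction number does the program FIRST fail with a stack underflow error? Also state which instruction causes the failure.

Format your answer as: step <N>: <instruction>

Answer: step 10: over

Derivation:
Step 1 ('push -5'): stack = [-5], depth = 1
Step 2 ('push -9'): stack = [-5, -9], depth = 2
Step 3 ('push 11'): stack = [-5, -9, 11], depth = 3
Step 4 ('pick 2'): stack = [-5, -9, 11, -5], depth = 4
Step 5 ('sub'): stack = [-5, -9, 16], depth = 3
Step 6 ('dup'): stack = [-5, -9, 16, 16], depth = 4
Step 7 ('pop'): stack = [-5, -9, 16], depth = 3
Step 8 ('pop'): stack = [-5, -9], depth = 2
Step 9 ('pop'): stack = [-5], depth = 1
Step 10 ('over'): needs 2 value(s) but depth is 1 — STACK UNDERFLOW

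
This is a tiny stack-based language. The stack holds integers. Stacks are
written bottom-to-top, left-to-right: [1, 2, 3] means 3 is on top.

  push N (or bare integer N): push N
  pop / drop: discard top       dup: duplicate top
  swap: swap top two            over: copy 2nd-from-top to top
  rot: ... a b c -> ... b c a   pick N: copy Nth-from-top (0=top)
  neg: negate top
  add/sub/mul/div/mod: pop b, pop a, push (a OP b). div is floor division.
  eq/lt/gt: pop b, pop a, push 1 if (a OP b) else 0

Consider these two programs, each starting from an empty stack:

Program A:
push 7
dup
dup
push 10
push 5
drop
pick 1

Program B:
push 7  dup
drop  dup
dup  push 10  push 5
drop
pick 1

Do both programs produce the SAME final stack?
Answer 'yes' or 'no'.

Answer: yes

Derivation:
Program A trace:
  After 'push 7': [7]
  After 'dup': [7, 7]
  After 'dup': [7, 7, 7]
  After 'push 10': [7, 7, 7, 10]
  After 'push 5': [7, 7, 7, 10, 5]
  After 'drop': [7, 7, 7, 10]
  After 'pick 1': [7, 7, 7, 10, 7]
Program A final stack: [7, 7, 7, 10, 7]

Program B trace:
  After 'push 7': [7]
  After 'dup': [7, 7]
  After 'drop': [7]
  After 'dup': [7, 7]
  After 'dup': [7, 7, 7]
  After 'push 10': [7, 7, 7, 10]
  After 'push 5': [7, 7, 7, 10, 5]
  After 'drop': [7, 7, 7, 10]
  After 'pick 1': [7, 7, 7, 10, 7]
Program B final stack: [7, 7, 7, 10, 7]
Same: yes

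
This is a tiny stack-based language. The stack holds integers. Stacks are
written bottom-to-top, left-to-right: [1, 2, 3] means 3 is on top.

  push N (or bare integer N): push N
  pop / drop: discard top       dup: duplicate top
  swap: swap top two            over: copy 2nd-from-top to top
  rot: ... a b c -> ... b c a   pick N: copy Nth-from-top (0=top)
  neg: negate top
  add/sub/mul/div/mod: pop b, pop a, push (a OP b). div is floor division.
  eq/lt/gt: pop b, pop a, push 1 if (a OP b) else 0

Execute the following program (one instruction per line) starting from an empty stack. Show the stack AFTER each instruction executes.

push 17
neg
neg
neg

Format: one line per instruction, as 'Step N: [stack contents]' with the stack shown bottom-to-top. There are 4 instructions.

Step 1: [17]
Step 2: [-17]
Step 3: [17]
Step 4: [-17]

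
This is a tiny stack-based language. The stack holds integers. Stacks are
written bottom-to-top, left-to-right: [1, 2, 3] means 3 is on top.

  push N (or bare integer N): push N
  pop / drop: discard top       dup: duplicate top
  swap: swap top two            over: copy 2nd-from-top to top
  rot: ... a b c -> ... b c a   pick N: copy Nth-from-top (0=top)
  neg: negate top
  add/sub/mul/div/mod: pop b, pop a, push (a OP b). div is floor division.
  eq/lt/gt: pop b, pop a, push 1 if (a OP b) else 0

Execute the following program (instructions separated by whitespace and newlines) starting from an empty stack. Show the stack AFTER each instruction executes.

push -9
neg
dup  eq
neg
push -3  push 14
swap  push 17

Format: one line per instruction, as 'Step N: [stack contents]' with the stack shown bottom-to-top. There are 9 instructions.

Step 1: [-9]
Step 2: [9]
Step 3: [9, 9]
Step 4: [1]
Step 5: [-1]
Step 6: [-1, -3]
Step 7: [-1, -3, 14]
Step 8: [-1, 14, -3]
Step 9: [-1, 14, -3, 17]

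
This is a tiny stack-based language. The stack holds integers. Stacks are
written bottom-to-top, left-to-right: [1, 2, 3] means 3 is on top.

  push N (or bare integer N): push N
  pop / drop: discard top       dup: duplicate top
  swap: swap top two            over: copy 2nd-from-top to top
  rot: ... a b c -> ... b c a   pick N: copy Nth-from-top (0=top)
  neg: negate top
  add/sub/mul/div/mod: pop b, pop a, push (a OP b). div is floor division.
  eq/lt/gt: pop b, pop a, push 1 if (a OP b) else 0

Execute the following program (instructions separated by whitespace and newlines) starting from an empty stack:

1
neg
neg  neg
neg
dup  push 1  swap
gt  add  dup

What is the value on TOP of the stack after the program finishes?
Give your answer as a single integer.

After 'push 1': [1]
After 'neg': [-1]
After 'neg': [1]
After 'neg': [-1]
After 'neg': [1]
After 'dup': [1, 1]
After 'push 1': [1, 1, 1]
After 'swap': [1, 1, 1]
After 'gt': [1, 0]
After 'add': [1]
After 'dup': [1, 1]

Answer: 1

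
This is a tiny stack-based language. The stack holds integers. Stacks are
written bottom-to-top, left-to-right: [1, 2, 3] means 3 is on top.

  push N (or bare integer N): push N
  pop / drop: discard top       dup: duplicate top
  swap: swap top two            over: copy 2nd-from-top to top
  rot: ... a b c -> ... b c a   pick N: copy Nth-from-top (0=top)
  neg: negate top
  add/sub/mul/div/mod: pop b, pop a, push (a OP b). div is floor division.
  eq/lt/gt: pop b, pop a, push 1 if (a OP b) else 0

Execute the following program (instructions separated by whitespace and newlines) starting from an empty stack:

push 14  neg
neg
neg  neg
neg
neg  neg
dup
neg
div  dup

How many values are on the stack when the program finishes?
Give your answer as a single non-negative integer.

Answer: 2

Derivation:
After 'push 14': stack = [14] (depth 1)
After 'neg': stack = [-14] (depth 1)
After 'neg': stack = [14] (depth 1)
After 'neg': stack = [-14] (depth 1)
After 'neg': stack = [14] (depth 1)
After 'neg': stack = [-14] (depth 1)
After 'neg': stack = [14] (depth 1)
After 'neg': stack = [-14] (depth 1)
After 'dup': stack = [-14, -14] (depth 2)
After 'neg': stack = [-14, 14] (depth 2)
After 'div': stack = [-1] (depth 1)
After 'dup': stack = [-1, -1] (depth 2)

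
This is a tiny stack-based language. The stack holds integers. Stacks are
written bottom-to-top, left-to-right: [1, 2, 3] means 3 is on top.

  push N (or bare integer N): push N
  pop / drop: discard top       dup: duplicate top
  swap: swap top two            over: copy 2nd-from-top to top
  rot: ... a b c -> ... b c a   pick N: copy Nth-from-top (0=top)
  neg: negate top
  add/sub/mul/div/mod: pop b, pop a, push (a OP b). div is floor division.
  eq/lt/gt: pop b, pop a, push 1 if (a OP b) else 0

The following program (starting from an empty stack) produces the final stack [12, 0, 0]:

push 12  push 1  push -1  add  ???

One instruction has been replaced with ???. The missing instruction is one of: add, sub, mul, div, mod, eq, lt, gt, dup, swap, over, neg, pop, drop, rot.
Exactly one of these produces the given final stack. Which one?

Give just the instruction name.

Answer: dup

Derivation:
Stack before ???: [12, 0]
Stack after ???:  [12, 0, 0]
The instruction that transforms [12, 0] -> [12, 0, 0] is: dup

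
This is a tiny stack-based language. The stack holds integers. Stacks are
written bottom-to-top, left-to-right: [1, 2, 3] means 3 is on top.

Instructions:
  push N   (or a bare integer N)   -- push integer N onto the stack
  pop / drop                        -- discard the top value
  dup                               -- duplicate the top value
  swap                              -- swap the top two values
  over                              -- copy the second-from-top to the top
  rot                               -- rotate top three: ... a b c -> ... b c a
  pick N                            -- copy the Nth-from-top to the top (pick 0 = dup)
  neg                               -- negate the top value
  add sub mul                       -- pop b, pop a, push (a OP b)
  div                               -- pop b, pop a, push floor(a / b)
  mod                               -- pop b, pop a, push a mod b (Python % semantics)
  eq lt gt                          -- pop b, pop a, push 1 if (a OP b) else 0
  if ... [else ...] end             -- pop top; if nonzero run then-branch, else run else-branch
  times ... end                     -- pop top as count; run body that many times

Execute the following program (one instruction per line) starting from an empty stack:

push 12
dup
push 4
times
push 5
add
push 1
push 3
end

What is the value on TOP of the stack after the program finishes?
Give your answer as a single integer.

Answer: 3

Derivation:
After 'push 12': [12]
After 'dup': [12, 12]
After 'push 4': [12, 12, 4]
After 'times': [12, 12]
After 'push 5': [12, 12, 5]
After 'add': [12, 17]
After 'push 1': [12, 17, 1]
After 'push 3': [12, 17, 1, 3]
After 'push 5': [12, 17, 1, 3, 5]
After 'add': [12, 17, 1, 8]
After 'push 1': [12, 17, 1, 8, 1]
After 'push 3': [12, 17, 1, 8, 1, 3]
After 'push 5': [12, 17, 1, 8, 1, 3, 5]
After 'add': [12, 17, 1, 8, 1, 8]
After 'push 1': [12, 17, 1, 8, 1, 8, 1]
After 'push 3': [12, 17, 1, 8, 1, 8, 1, 3]
After 'push 5': [12, 17, 1, 8, 1, 8, 1, 3, 5]
After 'add': [12, 17, 1, 8, 1, 8, 1, 8]
After 'push 1': [12, 17, 1, 8, 1, 8, 1, 8, 1]
After 'push 3': [12, 17, 1, 8, 1, 8, 1, 8, 1, 3]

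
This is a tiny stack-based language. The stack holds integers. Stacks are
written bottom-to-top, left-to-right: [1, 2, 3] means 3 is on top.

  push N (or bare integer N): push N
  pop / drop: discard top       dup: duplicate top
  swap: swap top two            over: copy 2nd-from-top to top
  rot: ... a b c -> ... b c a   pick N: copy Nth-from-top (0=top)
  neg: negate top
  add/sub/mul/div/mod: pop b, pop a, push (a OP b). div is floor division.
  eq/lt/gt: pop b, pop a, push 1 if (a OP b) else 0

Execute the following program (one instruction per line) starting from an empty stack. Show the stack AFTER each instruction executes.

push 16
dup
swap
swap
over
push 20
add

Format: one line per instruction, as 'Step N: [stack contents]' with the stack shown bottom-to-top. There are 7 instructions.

Step 1: [16]
Step 2: [16, 16]
Step 3: [16, 16]
Step 4: [16, 16]
Step 5: [16, 16, 16]
Step 6: [16, 16, 16, 20]
Step 7: [16, 16, 36]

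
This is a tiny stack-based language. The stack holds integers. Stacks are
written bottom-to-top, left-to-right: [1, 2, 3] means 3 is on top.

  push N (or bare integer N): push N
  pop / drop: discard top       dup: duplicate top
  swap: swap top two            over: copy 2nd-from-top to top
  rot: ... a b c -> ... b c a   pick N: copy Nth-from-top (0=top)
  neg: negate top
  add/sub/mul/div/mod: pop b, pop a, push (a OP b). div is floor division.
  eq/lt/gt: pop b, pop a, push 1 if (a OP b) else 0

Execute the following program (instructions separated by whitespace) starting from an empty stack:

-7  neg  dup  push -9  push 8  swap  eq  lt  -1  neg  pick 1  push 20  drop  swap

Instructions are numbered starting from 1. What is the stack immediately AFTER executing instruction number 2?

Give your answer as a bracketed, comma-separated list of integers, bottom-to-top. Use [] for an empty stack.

Answer: [7]

Derivation:
Step 1 ('-7'): [-7]
Step 2 ('neg'): [7]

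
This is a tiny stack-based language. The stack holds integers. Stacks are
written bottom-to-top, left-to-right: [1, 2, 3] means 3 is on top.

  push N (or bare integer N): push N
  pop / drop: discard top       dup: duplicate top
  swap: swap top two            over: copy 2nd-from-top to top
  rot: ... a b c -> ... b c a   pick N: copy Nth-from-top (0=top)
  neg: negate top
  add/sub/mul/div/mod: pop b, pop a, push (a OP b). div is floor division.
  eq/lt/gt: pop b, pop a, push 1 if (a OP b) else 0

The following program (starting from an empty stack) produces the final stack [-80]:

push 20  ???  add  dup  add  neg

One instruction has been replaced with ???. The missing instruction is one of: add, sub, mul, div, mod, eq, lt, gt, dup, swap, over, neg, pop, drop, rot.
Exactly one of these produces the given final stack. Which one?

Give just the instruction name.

Stack before ???: [20]
Stack after ???:  [20, 20]
The instruction that transforms [20] -> [20, 20] is: dup

Answer: dup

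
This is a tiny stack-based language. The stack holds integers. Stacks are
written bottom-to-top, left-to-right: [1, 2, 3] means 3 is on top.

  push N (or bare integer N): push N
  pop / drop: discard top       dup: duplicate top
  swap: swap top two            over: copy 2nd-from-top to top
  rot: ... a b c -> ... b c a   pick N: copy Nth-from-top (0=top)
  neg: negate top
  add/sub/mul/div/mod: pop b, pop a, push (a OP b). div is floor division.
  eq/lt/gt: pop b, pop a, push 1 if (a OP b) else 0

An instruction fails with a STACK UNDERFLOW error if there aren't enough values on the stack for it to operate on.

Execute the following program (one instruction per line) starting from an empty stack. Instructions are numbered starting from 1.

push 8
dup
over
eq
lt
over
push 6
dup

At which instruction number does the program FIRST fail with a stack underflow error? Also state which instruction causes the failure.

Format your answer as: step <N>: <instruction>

Answer: step 6: over

Derivation:
Step 1 ('push 8'): stack = [8], depth = 1
Step 2 ('dup'): stack = [8, 8], depth = 2
Step 3 ('over'): stack = [8, 8, 8], depth = 3
Step 4 ('eq'): stack = [8, 1], depth = 2
Step 5 ('lt'): stack = [0], depth = 1
Step 6 ('over'): needs 2 value(s) but depth is 1 — STACK UNDERFLOW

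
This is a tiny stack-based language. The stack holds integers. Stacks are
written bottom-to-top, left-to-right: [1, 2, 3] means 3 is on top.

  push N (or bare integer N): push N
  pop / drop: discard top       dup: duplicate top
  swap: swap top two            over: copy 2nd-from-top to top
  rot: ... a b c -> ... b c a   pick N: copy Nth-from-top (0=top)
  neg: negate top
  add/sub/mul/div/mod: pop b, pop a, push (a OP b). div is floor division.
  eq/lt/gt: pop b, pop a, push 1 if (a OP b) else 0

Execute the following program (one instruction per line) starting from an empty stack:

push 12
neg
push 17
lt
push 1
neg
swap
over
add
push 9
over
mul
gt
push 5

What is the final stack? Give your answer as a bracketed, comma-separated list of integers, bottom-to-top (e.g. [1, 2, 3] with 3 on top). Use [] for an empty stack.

After 'push 12': [12]
After 'neg': [-12]
After 'push 17': [-12, 17]
After 'lt': [1]
After 'push 1': [1, 1]
After 'neg': [1, -1]
After 'swap': [-1, 1]
After 'over': [-1, 1, -1]
After 'add': [-1, 0]
After 'push 9': [-1, 0, 9]
After 'over': [-1, 0, 9, 0]
After 'mul': [-1, 0, 0]
After 'gt': [-1, 0]
After 'push 5': [-1, 0, 5]

Answer: [-1, 0, 5]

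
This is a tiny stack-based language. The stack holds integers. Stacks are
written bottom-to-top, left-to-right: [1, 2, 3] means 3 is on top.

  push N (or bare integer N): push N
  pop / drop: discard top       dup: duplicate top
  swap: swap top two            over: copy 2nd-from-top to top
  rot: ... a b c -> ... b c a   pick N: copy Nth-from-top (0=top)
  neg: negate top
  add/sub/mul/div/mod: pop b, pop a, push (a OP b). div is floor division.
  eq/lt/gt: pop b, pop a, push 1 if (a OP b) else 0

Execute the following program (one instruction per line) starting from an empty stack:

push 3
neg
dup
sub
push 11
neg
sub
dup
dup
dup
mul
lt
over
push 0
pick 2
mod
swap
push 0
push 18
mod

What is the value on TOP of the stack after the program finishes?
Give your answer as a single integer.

Answer: 0

Derivation:
After 'push 3': [3]
After 'neg': [-3]
After 'dup': [-3, -3]
After 'sub': [0]
After 'push 11': [0, 11]
After 'neg': [0, -11]
After 'sub': [11]
After 'dup': [11, 11]
After 'dup': [11, 11, 11]
After 'dup': [11, 11, 11, 11]
After 'mul': [11, 11, 121]
After 'lt': [11, 1]
After 'over': [11, 1, 11]
After 'push 0': [11, 1, 11, 0]
After 'pick 2': [11, 1, 11, 0, 1]
After 'mod': [11, 1, 11, 0]
After 'swap': [11, 1, 0, 11]
After 'push 0': [11, 1, 0, 11, 0]
After 'push 18': [11, 1, 0, 11, 0, 18]
After 'mod': [11, 1, 0, 11, 0]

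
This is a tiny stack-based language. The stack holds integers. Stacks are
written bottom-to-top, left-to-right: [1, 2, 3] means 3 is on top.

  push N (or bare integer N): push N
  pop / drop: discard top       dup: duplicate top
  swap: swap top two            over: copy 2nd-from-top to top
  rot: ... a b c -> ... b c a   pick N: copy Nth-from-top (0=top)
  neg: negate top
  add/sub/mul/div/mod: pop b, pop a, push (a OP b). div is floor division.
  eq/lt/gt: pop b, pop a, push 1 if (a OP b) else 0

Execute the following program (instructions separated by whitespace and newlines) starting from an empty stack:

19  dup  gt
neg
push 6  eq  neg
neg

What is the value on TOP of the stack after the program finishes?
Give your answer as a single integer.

After 'push 19': [19]
After 'dup': [19, 19]
After 'gt': [0]
After 'neg': [0]
After 'push 6': [0, 6]
After 'eq': [0]
After 'neg': [0]
After 'neg': [0]

Answer: 0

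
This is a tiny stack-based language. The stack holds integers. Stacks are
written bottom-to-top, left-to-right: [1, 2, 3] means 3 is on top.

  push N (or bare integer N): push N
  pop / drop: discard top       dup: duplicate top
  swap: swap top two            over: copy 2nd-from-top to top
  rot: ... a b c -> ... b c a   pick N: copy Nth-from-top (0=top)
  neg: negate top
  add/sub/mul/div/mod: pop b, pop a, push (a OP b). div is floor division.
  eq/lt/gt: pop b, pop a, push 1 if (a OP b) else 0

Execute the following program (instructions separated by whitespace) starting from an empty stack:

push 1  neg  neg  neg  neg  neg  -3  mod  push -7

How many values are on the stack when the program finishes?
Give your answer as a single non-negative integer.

After 'push 1': stack = [1] (depth 1)
After 'neg': stack = [-1] (depth 1)
After 'neg': stack = [1] (depth 1)
After 'neg': stack = [-1] (depth 1)
After 'neg': stack = [1] (depth 1)
After 'neg': stack = [-1] (depth 1)
After 'push -3': stack = [-1, -3] (depth 2)
After 'mod': stack = [-1] (depth 1)
After 'push -7': stack = [-1, -7] (depth 2)

Answer: 2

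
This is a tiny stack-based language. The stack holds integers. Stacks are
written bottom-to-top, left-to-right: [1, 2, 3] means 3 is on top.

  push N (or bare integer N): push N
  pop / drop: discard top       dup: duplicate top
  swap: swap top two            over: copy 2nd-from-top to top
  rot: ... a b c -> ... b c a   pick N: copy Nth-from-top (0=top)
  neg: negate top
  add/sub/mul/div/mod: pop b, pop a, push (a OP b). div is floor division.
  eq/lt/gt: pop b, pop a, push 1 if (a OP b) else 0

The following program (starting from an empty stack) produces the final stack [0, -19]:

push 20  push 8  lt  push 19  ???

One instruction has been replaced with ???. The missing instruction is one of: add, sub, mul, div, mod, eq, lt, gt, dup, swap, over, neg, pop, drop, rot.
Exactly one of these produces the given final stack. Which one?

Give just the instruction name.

Stack before ???: [0, 19]
Stack after ???:  [0, -19]
The instruction that transforms [0, 19] -> [0, -19] is: neg

Answer: neg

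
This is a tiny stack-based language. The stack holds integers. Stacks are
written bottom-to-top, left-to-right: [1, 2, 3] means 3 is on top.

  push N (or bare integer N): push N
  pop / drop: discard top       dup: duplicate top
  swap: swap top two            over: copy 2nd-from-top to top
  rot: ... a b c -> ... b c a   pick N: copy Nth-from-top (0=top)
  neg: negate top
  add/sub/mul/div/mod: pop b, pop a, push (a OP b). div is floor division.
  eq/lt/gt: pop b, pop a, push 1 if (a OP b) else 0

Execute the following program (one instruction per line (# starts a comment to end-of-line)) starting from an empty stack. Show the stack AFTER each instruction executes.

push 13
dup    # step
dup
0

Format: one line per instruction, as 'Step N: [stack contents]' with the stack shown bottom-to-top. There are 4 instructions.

Step 1: [13]
Step 2: [13, 13]
Step 3: [13, 13, 13]
Step 4: [13, 13, 13, 0]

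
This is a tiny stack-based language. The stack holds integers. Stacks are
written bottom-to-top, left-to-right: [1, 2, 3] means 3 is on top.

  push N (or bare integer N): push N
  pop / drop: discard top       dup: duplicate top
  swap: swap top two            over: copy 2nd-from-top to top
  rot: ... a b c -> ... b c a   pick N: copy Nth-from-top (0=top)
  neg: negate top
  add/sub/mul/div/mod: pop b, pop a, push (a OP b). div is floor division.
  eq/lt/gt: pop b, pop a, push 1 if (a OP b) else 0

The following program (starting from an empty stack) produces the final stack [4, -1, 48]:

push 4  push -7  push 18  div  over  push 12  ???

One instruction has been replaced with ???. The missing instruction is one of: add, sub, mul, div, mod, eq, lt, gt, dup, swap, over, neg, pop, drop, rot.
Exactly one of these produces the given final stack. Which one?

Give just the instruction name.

Stack before ???: [4, -1, 4, 12]
Stack after ???:  [4, -1, 48]
The instruction that transforms [4, -1, 4, 12] -> [4, -1, 48] is: mul

Answer: mul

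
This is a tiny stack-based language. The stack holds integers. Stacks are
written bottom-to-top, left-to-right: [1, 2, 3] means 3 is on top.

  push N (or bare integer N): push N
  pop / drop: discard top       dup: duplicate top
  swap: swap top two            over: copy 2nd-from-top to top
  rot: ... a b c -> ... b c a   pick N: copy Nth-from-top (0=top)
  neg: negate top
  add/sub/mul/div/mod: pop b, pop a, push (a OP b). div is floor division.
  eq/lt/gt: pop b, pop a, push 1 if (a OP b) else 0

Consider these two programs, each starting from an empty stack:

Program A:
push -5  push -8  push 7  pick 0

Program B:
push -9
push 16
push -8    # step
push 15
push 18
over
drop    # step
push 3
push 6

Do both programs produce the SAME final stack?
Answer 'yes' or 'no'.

Answer: no

Derivation:
Program A trace:
  After 'push -5': [-5]
  After 'push -8': [-5, -8]
  After 'push 7': [-5, -8, 7]
  After 'pick 0': [-5, -8, 7, 7]
Program A final stack: [-5, -8, 7, 7]

Program B trace:
  After 'push -9': [-9]
  After 'push 16': [-9, 16]
  After 'push -8': [-9, 16, -8]
  After 'push 15': [-9, 16, -8, 15]
  After 'push 18': [-9, 16, -8, 15, 18]
  After 'over': [-9, 16, -8, 15, 18, 15]
  After 'drop': [-9, 16, -8, 15, 18]
  After 'push 3': [-9, 16, -8, 15, 18, 3]
  After 'push 6': [-9, 16, -8, 15, 18, 3, 6]
Program B final stack: [-9, 16, -8, 15, 18, 3, 6]
Same: no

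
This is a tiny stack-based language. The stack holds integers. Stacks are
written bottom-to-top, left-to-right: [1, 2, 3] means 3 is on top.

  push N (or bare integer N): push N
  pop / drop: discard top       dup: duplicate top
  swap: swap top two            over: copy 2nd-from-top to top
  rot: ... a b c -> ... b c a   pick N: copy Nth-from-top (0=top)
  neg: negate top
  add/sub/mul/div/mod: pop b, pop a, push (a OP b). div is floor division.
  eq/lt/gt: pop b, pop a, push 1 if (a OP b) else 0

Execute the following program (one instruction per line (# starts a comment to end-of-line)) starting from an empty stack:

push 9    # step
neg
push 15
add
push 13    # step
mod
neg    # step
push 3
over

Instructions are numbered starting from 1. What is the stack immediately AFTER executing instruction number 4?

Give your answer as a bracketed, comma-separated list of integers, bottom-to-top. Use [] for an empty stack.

Answer: [6]

Derivation:
Step 1 ('push 9'): [9]
Step 2 ('neg'): [-9]
Step 3 ('push 15'): [-9, 15]
Step 4 ('add'): [6]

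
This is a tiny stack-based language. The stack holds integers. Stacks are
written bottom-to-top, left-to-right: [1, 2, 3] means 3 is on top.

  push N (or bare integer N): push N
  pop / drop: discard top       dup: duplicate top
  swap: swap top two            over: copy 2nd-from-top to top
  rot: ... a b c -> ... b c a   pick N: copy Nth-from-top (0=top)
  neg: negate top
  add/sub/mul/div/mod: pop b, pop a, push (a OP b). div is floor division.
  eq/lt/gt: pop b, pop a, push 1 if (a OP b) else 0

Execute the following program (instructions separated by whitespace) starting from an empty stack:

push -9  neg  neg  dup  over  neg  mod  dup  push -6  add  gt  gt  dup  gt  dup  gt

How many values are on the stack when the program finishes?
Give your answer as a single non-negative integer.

After 'push -9': stack = [-9] (depth 1)
After 'neg': stack = [9] (depth 1)
After 'neg': stack = [-9] (depth 1)
After 'dup': stack = [-9, -9] (depth 2)
After 'over': stack = [-9, -9, -9] (depth 3)
After 'neg': stack = [-9, -9, 9] (depth 3)
After 'mod': stack = [-9, 0] (depth 2)
After 'dup': stack = [-9, 0, 0] (depth 3)
After 'push -6': stack = [-9, 0, 0, -6] (depth 4)
After 'add': stack = [-9, 0, -6] (depth 3)
After 'gt': stack = [-9, 1] (depth 2)
After 'gt': stack = [0] (depth 1)
After 'dup': stack = [0, 0] (depth 2)
After 'gt': stack = [0] (depth 1)
After 'dup': stack = [0, 0] (depth 2)
After 'gt': stack = [0] (depth 1)

Answer: 1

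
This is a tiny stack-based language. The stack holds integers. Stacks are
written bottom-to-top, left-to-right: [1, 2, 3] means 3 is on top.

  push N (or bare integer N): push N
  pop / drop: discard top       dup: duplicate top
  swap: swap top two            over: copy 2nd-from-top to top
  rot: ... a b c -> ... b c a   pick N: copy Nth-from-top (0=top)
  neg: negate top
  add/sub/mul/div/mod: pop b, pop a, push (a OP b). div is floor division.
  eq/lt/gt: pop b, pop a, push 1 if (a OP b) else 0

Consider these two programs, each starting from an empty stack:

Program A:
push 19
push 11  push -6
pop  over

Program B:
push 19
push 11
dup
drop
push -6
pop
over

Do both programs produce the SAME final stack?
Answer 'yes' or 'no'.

Program A trace:
  After 'push 19': [19]
  After 'push 11': [19, 11]
  After 'push -6': [19, 11, -6]
  After 'pop': [19, 11]
  After 'over': [19, 11, 19]
Program A final stack: [19, 11, 19]

Program B trace:
  After 'push 19': [19]
  After 'push 11': [19, 11]
  After 'dup': [19, 11, 11]
  After 'drop': [19, 11]
  After 'push -6': [19, 11, -6]
  After 'pop': [19, 11]
  After 'over': [19, 11, 19]
Program B final stack: [19, 11, 19]
Same: yes

Answer: yes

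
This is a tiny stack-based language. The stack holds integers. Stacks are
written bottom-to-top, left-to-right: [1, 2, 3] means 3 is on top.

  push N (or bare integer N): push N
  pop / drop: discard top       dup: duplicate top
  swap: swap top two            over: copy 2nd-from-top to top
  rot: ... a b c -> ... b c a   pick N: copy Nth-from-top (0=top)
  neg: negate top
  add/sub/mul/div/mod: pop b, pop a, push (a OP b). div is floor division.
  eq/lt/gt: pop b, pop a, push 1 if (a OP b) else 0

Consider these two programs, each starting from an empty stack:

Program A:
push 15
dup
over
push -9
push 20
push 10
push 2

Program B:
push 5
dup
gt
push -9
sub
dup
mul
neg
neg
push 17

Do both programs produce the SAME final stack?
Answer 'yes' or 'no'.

Program A trace:
  After 'push 15': [15]
  After 'dup': [15, 15]
  After 'over': [15, 15, 15]
  After 'push -9': [15, 15, 15, -9]
  After 'push 20': [15, 15, 15, -9, 20]
  After 'push 10': [15, 15, 15, -9, 20, 10]
  After 'push 2': [15, 15, 15, -9, 20, 10, 2]
Program A final stack: [15, 15, 15, -9, 20, 10, 2]

Program B trace:
  After 'push 5': [5]
  After 'dup': [5, 5]
  After 'gt': [0]
  After 'push -9': [0, -9]
  After 'sub': [9]
  After 'dup': [9, 9]
  After 'mul': [81]
  After 'neg': [-81]
  After 'neg': [81]
  After 'push 17': [81, 17]
Program B final stack: [81, 17]
Same: no

Answer: no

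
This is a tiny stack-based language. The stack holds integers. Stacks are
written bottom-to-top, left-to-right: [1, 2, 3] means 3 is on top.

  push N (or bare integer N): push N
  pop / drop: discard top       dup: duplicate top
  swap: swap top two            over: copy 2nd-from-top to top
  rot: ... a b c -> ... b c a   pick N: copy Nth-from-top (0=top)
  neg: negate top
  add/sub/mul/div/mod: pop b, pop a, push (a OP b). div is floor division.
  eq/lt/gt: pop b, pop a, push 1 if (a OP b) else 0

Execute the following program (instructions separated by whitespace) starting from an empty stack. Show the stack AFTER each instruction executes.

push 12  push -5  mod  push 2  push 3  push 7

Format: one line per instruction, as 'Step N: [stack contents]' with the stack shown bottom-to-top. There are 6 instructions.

Step 1: [12]
Step 2: [12, -5]
Step 3: [-3]
Step 4: [-3, 2]
Step 5: [-3, 2, 3]
Step 6: [-3, 2, 3, 7]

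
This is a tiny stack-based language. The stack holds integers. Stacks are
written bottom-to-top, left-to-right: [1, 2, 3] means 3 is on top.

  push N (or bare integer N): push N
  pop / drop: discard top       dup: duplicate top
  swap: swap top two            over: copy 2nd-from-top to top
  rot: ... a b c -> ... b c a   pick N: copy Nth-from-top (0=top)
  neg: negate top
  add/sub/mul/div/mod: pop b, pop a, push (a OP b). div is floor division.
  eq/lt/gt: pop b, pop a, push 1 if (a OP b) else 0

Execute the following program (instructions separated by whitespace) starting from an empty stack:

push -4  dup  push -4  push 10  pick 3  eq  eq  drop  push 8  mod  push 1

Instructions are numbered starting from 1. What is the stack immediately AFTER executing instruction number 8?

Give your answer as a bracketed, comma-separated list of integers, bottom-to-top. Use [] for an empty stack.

Answer: [-4, -4]

Derivation:
Step 1 ('push -4'): [-4]
Step 2 ('dup'): [-4, -4]
Step 3 ('push -4'): [-4, -4, -4]
Step 4 ('push 10'): [-4, -4, -4, 10]
Step 5 ('pick 3'): [-4, -4, -4, 10, -4]
Step 6 ('eq'): [-4, -4, -4, 0]
Step 7 ('eq'): [-4, -4, 0]
Step 8 ('drop'): [-4, -4]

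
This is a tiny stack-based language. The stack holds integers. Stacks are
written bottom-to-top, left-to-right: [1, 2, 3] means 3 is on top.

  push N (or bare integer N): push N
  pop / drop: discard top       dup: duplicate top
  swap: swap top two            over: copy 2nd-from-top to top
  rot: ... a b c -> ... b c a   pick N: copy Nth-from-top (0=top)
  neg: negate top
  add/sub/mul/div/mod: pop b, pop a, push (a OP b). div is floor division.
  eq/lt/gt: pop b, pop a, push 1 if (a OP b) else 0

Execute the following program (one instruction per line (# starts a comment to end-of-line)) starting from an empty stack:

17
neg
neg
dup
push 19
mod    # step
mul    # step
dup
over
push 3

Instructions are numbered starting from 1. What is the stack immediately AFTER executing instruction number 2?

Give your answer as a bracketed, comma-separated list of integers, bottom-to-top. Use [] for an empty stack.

Answer: [-17]

Derivation:
Step 1 ('17'): [17]
Step 2 ('neg'): [-17]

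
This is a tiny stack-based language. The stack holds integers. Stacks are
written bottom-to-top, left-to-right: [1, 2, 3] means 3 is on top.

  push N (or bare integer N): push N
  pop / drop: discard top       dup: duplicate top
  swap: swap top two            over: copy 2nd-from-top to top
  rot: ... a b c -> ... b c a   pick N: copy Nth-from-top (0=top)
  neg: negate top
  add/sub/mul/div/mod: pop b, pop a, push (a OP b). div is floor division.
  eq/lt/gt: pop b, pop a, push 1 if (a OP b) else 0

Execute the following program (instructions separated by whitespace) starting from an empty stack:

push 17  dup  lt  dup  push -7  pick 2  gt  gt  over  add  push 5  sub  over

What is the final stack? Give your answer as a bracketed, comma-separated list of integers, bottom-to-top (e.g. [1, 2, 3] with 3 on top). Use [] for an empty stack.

After 'push 17': [17]
After 'dup': [17, 17]
After 'lt': [0]
After 'dup': [0, 0]
After 'push -7': [0, 0, -7]
After 'pick 2': [0, 0, -7, 0]
After 'gt': [0, 0, 0]
After 'gt': [0, 0]
After 'over': [0, 0, 0]
After 'add': [0, 0]
After 'push 5': [0, 0, 5]
After 'sub': [0, -5]
After 'over': [0, -5, 0]

Answer: [0, -5, 0]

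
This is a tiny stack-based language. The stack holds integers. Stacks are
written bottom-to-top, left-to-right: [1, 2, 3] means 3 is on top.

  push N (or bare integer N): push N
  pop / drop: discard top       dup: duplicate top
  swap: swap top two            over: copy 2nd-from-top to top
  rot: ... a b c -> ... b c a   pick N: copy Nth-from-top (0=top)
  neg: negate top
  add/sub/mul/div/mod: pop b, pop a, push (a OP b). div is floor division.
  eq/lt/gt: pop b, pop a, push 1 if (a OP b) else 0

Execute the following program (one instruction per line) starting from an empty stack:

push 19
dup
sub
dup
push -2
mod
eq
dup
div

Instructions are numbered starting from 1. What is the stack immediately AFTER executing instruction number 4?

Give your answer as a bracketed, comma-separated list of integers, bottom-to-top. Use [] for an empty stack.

Answer: [0, 0]

Derivation:
Step 1 ('push 19'): [19]
Step 2 ('dup'): [19, 19]
Step 3 ('sub'): [0]
Step 4 ('dup'): [0, 0]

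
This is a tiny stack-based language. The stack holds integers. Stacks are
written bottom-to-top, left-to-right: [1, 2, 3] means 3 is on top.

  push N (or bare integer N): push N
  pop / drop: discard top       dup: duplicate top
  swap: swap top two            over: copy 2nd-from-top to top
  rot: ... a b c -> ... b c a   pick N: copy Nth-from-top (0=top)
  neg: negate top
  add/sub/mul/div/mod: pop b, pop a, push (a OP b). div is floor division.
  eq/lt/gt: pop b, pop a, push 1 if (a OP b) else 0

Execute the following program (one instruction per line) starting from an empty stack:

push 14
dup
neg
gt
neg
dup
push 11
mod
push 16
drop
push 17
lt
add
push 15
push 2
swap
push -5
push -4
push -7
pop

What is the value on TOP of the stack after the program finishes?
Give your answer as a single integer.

Answer: -4

Derivation:
After 'push 14': [14]
After 'dup': [14, 14]
After 'neg': [14, -14]
After 'gt': [1]
After 'neg': [-1]
After 'dup': [-1, -1]
After 'push 11': [-1, -1, 11]
After 'mod': [-1, 10]
After 'push 16': [-1, 10, 16]
After 'drop': [-1, 10]
After 'push 17': [-1, 10, 17]
After 'lt': [-1, 1]
After 'add': [0]
After 'push 15': [0, 15]
After 'push 2': [0, 15, 2]
After 'swap': [0, 2, 15]
After 'push -5': [0, 2, 15, -5]
After 'push -4': [0, 2, 15, -5, -4]
After 'push -7': [0, 2, 15, -5, -4, -7]
After 'pop': [0, 2, 15, -5, -4]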